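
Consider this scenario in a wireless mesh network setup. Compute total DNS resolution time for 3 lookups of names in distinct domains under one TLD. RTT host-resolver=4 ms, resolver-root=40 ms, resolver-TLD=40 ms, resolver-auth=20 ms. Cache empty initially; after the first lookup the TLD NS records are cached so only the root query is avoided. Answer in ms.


Lookup 1 (cold cache): local + root + TLD + auth = 4 + 40 + 40 + 20 = 104 ms
Lookups 2..3 (TLD NS cached -> skip root; new domain -> still ask TLD and auth): local + TLD + auth = 4 + 40 + 20 = 64 ms each
Remaining 2 lookups: 2 * 64 = 128 ms
Total = 104 + 128 = 232 ms

232


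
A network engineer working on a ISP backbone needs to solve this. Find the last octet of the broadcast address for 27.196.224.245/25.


Given: IP = 27.196.224.245, prefix = /25
Host bits = 32 - 25 = 7
Network last octet = 245 AND mask = 128
Host part size = 2^7 - 1 = 127
Broadcast last octet = 128 OR 127 = 255

255


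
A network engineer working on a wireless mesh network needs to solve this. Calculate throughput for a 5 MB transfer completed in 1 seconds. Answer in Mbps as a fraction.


Given: file = 5 MB, time = 1 s
File in Mb = 5 * 8 = 40 Mb
Throughput = 40 / 1 Mbps
Throughput = 40 Mbps

40


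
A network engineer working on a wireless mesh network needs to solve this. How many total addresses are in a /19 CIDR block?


Given: CIDR prefix /19
Host bits = 32 - 19 = 13
Total addresses = 2^13 = 8192

8192


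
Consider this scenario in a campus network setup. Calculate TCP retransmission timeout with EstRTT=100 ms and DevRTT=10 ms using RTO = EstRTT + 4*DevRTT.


Given: EstRTT = 100 ms, DevRTT = 10 ms
Timeout = EstRTT + 4 * DevRTT
4 * DevRTT = 4 * 10 = 40
Timeout = 100 + 40 = 140 ms

140


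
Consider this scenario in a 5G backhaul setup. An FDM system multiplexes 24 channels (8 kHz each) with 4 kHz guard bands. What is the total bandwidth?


Given: 24 channels, 8 kHz each, guard = 4 kHz
Channel bandwidth = 24 * 8 = 192 kHz
Guard bands = 23 gaps * 4 kHz = 92 kHz
Total = 192 + 92 = 284 kHz

284


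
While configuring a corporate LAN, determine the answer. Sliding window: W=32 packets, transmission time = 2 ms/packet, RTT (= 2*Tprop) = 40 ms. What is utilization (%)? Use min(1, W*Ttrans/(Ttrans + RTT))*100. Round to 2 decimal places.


Given: W = 32, Ttrans = 2 ms, RTT = 40 ms (= 2 * Tprop, Tprop = 20 ms)
Cycle time = Ttrans + RTT = 2 + 40 = 42 ms (first packet sent until its ACK returns)
W * Ttrans = 32 * 2 = 64 ms of sending per cycle
W * Ttrans / (Ttrans + RTT) = 64 / 42 = 1.523810
U = min(1, 1.523810) = 1.000000
U% = 100.00%

100.00


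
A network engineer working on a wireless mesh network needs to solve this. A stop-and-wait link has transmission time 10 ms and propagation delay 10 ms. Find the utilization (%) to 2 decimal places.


Given: Ttrans = 10 ms, Tprop = 10 ms
RTT = 2 * Tprop = 2 * 10 = 20 ms
U = Ttrans / (Ttrans + RTT)
U = 10 / (10 + 20)
U = 10 / 30 = 0.333333
U% = 33.33%

33.33


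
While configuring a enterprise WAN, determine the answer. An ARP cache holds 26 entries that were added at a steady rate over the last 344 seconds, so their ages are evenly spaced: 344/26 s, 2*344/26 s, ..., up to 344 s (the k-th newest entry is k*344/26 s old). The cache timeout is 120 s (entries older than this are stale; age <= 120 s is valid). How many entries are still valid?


Ages are k * 344/26 s for k = 1..26 (spacing = 13.2308 s).
Entry k is valid iff k * 344/26 <= 120 iff k <= 26 * 120 / 344 = 9.0698
n_valid = floor(9.0698) = 9
(n_stale = 26 - 9 = 17)

9


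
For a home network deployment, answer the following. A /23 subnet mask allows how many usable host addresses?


Given: subnet mask /23
Host bits = 32 - 23 = 9
Total addresses = 2^9 = 512
Usable hosts = 512 - 2 (network + broadcast) = 510

510


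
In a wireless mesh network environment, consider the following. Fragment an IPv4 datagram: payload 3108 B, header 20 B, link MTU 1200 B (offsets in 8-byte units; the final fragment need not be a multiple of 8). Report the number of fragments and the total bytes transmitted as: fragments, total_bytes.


Max data per non-final fragment = floor((MTU - header)/8)*8 = floor((1200 - 20)/8)*8 = floor(1180/8)*8 = 1176 B
Final fragment needs no 8-byte alignment: it can carry up to MTU - header = 1180 B
Non-final fragments needed = ceil((payload - 1180) / 1176) = ceil(1928/1176) = ceil(1.6395) = 2
Number of fragments = 2 + 1 = 3
Fragment sizes (data): 2 * 1176 B + 756 B (last, 756 <= 1180 OK)
Total bytes sent = payload + n_frags * header = 3108 + 3*20 = 3108 + 60 = 3168 B

3, 3168


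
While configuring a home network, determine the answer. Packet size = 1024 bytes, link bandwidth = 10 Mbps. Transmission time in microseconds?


Given: packet = 1024 bytes, bandwidth = 10 Mbps
Packet in bits = 1024 * 8 = 8192 bits
Bandwidth = 10 * 10^6 = 10000000 bps
Time = 8192 / 10000000 seconds
Time in us = 8192 * 10^6 / 10000000 = 819.2

819.2


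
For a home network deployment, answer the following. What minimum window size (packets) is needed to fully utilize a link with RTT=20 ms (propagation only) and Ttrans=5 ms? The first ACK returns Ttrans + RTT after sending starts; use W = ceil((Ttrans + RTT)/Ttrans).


Given: Ttrans = 5 ms, RTT = 20 ms (= 2 * Tprop, Tprop = 10 ms)
Time until first ACK returns = Ttrans + RTT = 5 + 20 = 25 ms
Need W * Ttrans >= Ttrans + RTT  ->  W >= (Ttrans + RTT) / Ttrans
(Ttrans + RTT) / Ttrans = 25 / 5 = 5
W_min = ceil(5) = 5

5


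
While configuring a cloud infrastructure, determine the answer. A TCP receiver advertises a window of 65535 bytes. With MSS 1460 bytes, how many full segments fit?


Given: RWND = 65535 bytes, MSS = 1460 bytes
Full segments = floor(RWND / MSS)
Full segments = floor(65535 / 1460)
Full segments = floor(44.887) = 44

44


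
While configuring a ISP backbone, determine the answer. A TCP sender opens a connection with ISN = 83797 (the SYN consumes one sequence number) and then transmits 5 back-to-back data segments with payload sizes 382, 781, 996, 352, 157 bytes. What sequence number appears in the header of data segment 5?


The SYN occupies sequence number ISN = 83797, so the first data byte is ISN + 1 = 83798.
SEQ of data segment i = (ISN + 1) + sum of payload sizes of segments 1..i-1.
Segment 1: SEQ = 83798, payload = 382 bytes
Segment 2: SEQ = 84180, payload = 781 bytes
Segment 3: SEQ = 84961, payload = 996 bytes
Segment 4: SEQ = 85957, payload = 352 bytes
Segment 5: SEQ = 86309, payload = 157 bytes
SEQ of segment 5 = 83798 + 382 + 781 + 996 + 352 = 86309

86309


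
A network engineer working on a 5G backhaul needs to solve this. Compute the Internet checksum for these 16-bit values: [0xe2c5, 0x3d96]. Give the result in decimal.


Given words: [0xe2c5, 0x3d96]
Step 1: Sum all words
Raw sum = 58053 + 15766 = 73819
Step 2: Fold carry: (8283 + 1) = 8284
One's complement = ~8284 & 0xFFFF = 57251

57251


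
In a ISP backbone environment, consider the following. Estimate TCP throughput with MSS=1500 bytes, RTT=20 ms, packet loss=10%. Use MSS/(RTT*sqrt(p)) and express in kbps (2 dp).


Given: MSS = 1500 bytes, RTT = 20 ms, loss = 10%
RTT in seconds = 20 / 1000 = 0.02
Loss rate = 10% = 0.1
sqrt(loss) = sqrt(0.1) = 0.316227766017
Throughput (bytes/s) = 1500 / (0.02 * 0.316227766017) = 237170.8245
Throughput (kbps) = 237170.8245 * 8 / 1000 = 1897.366596 -> 1897.37 kbps (2 dp)

1897.37


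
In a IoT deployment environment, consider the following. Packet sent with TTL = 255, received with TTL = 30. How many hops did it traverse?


Given: initial TTL = 255, received TTL = 30
Hops = initial TTL - received TTL
Hops = 255 - 30 = 225

225


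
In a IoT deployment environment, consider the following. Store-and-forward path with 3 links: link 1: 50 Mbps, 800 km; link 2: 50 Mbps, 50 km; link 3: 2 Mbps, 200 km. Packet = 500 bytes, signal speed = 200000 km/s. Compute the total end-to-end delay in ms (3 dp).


Packet = 500 bytes = 4000 bits. Store-and-forward: sum (t_trans + t_prop) per link.
Link 1: t_trans = 4000/(50*10^6) s = 0.0800 ms; t_prop = 800/200000 s = 4.0000 ms; subtotal = 4.0800 ms
Link 2: t_trans = 4000/(50*10^6) s = 0.0800 ms; t_prop = 50/200000 s = 0.2500 ms; subtotal = 0.3300 ms
Link 3: t_trans = 4000/(2*10^6) s = 2.0000 ms; t_prop = 200/200000 s = 1.0000 ms; subtotal = 3.0000 ms
End-to-end = 4.0800 + 0.3300 + 3.0000 = 7.4100 ms -> 7.410 ms (3 dp)

7.410


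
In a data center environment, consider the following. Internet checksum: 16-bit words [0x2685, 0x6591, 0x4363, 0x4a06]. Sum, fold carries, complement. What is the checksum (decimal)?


Given words: [0x2685, 0x6591, 0x4363, 0x4a06]
Step 1: Sum all words
Raw sum = 9861 + 26001 + 17251 + 18950 = 72063
Step 2: Fold carry: (6527 + 1) = 6528
One's complement = ~6528 & 0xFFFF = 59007

59007


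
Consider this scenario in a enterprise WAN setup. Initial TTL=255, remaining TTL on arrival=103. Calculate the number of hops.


Given: initial TTL = 255, received TTL = 103
Hops = initial TTL - received TTL
Hops = 255 - 103 = 152

152


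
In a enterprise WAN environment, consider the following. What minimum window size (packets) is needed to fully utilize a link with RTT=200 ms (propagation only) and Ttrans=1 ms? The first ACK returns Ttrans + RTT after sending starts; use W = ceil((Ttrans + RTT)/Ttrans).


Given: Ttrans = 1 ms, RTT = 200 ms (= 2 * Tprop, Tprop = 100 ms)
Time until first ACK returns = Ttrans + RTT = 1 + 200 = 201 ms
Need W * Ttrans >= Ttrans + RTT  ->  W >= (Ttrans + RTT) / Ttrans
(Ttrans + RTT) / Ttrans = 201 / 1 = 201
W_min = ceil(201) = 201

201


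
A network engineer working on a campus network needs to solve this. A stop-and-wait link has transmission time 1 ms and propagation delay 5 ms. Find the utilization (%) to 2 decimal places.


Given: Ttrans = 1 ms, Tprop = 5 ms
RTT = 2 * Tprop = 2 * 5 = 10 ms
U = Ttrans / (Ttrans + RTT)
U = 1 / (1 + 10)
U = 1 / 11 = 0.090909
U% = 9.09%

9.09


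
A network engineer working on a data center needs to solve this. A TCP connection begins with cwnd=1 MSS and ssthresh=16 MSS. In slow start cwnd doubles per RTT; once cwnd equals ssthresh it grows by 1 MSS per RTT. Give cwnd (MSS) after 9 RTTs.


RTT 0: cwnd = 1 MSS (initial)
RTT 1: cwnd = 2 MSS (slow start, doubled)
RTT 2: cwnd = 4 MSS (slow start, doubled)
RTT 3: cwnd = 8 MSS (slow start, doubled)
RTT 4: cwnd = 16 MSS (slow start, doubled)
RTT 5: cwnd = 17 MSS (congestion avoidance, +1)
RTT 6: cwnd = 18 MSS (congestion avoidance, +1)
RTT 7: cwnd = 19 MSS (congestion avoidance, +1)
RTT 8: cwnd = 20 MSS (congestion avoidance, +1)
RTT 9: cwnd = 21 MSS (congestion avoidance, +1)

21


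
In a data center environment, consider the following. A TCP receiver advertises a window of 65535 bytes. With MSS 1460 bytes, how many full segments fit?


Given: RWND = 65535 bytes, MSS = 1460 bytes
Full segments = floor(RWND / MSS)
Full segments = floor(65535 / 1460)
Full segments = floor(44.887) = 44

44


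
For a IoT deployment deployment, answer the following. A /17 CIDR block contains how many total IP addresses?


Given: CIDR prefix /17
Host bits = 32 - 17 = 15
Total addresses = 2^15 = 32768

32768


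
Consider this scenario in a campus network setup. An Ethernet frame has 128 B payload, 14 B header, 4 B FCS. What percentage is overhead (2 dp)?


Given: payload = 128 B, header = 14 B, trailer = 4 B
Overhead bytes = header + trailer = 14 + 4 = 18
Total frame = payload + overhead = 128 + 18 = 146
Overhead % = 18 / 146 * 100 = 12.3288% -> 12.33% (2 dp)

12.33


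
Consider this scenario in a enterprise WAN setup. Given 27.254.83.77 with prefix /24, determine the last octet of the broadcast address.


Given: IP = 27.254.83.77, prefix = /24
Host bits = 32 - 24 = 8
Network last octet = 77 AND mask = 0
Host part size = 2^8 - 1 = 255
Broadcast last octet = 0 OR 255 = 255

255


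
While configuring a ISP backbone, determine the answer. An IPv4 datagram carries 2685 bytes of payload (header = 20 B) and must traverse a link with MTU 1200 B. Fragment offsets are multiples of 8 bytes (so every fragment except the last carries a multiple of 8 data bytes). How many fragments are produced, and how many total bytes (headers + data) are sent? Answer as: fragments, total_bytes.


Max data per non-final fragment = floor((MTU - header)/8)*8 = floor((1200 - 20)/8)*8 = floor(1180/8)*8 = 1176 B
Final fragment needs no 8-byte alignment: it can carry up to MTU - header = 1180 B
Non-final fragments needed = ceil((payload - 1180) / 1176) = ceil(1505/1176) = ceil(1.2798) = 2
Number of fragments = 2 + 1 = 3
Fragment sizes (data): 2 * 1176 B + 333 B (last, 333 <= 1180 OK)
Total bytes sent = payload + n_frags * header = 2685 + 3*20 = 2685 + 60 = 2745 B

3, 2745


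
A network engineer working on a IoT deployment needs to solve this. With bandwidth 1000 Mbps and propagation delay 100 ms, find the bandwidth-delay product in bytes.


Given: bandwidth = 1000 Mbps, delay = 100 ms
BDP in bits = 1000 * 10^6 * 100 / 1000
BDP in bits = 100000000
BDP in bytes = 100000000 / 8 = 12500000

12500000


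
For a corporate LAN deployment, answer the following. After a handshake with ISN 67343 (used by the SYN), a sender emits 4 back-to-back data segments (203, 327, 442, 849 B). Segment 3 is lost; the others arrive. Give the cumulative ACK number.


SYN uses sequence number 67343; first data byte = ISN + 1 = 67344.
Segment 1: SEQ = 67344, len = 203 B, covers [67344, 67546]
Segment 2: SEQ = 67547, len = 327 B, covers [67547, 67873]
Segment 3: SEQ = 67874, len = 442 B, covers [67874, 68315] [LOST]
Segment 4: SEQ = 68316, len = 849 B, covers [68316, 69164]
In-order data received: bytes [67344, 67873] (segments 1..2).
Segment 3 missing -> gap begins at byte 67874; later segments buffered out of order.
Cumulative ACK = next expected in-order byte = 67344 + 203 + 327 = 67874

67874


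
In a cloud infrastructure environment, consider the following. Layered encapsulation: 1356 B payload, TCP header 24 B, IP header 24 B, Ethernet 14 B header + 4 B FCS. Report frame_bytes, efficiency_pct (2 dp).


TCP segment = 1356 + 24 = 1380 B
IP packet = 1380 + 24 = 1404 B
Ethernet frame = 1404 + 14 + 4 = 1422 B
Efficiency = app / frame = 1356 / 1422 = 0.953586 = 95.3586% -> 95.36% (2 dp)

1422, 95.36


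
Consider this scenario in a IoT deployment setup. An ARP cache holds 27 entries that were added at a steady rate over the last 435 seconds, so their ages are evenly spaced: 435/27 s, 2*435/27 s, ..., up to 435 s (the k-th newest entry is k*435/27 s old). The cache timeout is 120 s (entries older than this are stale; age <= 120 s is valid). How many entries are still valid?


Ages are k * 435/27 s for k = 1..27 (spacing = 16.1111 s).
Entry k is valid iff k * 435/27 <= 120 iff k <= 27 * 120 / 435 = 7.4483
n_valid = floor(7.4483) = 7
(n_stale = 27 - 7 = 20)

7


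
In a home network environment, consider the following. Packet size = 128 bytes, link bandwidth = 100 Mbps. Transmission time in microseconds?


Given: packet = 128 bytes, bandwidth = 100 Mbps
Packet in bits = 128 * 8 = 1024 bits
Bandwidth = 100 * 10^6 = 100000000 bps
Time = 1024 / 100000000 seconds
Time in us = 1024 * 10^6 / 100000000 = 10.24

10.24


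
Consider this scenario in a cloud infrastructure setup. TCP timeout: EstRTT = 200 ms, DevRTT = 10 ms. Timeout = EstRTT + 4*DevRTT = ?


Given: EstRTT = 200 ms, DevRTT = 10 ms
Timeout = EstRTT + 4 * DevRTT
4 * DevRTT = 4 * 10 = 40
Timeout = 200 + 40 = 240 ms

240


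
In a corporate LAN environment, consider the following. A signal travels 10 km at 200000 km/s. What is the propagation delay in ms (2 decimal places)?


Given: distance = 10 km, speed = 200000 km/s
Delay = distance / speed = 10 / 200000 seconds
Delay in ms = 10 * 1000 / 200000
Delay = 0.0500 ms
Rounded to 2 dp = 0.05 ms

0.05


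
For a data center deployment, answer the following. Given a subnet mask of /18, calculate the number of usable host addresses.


Given: subnet mask /18
Host bits = 32 - 18 = 14
Total addresses = 2^14 = 16384
Usable hosts = 16384 - 2 (network + broadcast) = 16382

16382


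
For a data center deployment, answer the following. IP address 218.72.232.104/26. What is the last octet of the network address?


Given: IP = 218.72.232.104, prefix = /26
Subnet mask = 255.255.255.192
Last octet of IP: 104
Last octet of mask: 192
Network last octet = 104 AND 192 = 64

64


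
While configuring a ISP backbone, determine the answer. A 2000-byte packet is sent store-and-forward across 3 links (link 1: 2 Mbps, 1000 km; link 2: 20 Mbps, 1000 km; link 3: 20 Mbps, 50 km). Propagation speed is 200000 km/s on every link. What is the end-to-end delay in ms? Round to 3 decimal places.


Packet = 2000 bytes = 16000 bits. Store-and-forward: sum (t_trans + t_prop) per link.
Link 1: t_trans = 16000/(2*10^6) s = 8.0000 ms; t_prop = 1000/200000 s = 5.0000 ms; subtotal = 13.0000 ms
Link 2: t_trans = 16000/(20*10^6) s = 0.8000 ms; t_prop = 1000/200000 s = 5.0000 ms; subtotal = 5.8000 ms
Link 3: t_trans = 16000/(20*10^6) s = 0.8000 ms; t_prop = 50/200000 s = 0.2500 ms; subtotal = 1.0500 ms
End-to-end = 13.0000 + 5.8000 + 1.0500 = 19.8500 ms -> 19.850 ms (3 dp)

19.850


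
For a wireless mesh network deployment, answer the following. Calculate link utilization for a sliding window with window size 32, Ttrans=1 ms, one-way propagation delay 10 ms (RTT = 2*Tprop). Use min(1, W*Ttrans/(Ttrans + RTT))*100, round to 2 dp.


Given: W = 32, Ttrans = 1 ms, RTT = 20 ms (= 2 * Tprop, Tprop = 10 ms)
Cycle time = Ttrans + RTT = 1 + 20 = 21 ms (first packet sent until its ACK returns)
W * Ttrans = 32 * 1 = 32 ms of sending per cycle
W * Ttrans / (Ttrans + RTT) = 32 / 21 = 1.523810
U = min(1, 1.523810) = 1.000000
U% = 100.00%

100.00


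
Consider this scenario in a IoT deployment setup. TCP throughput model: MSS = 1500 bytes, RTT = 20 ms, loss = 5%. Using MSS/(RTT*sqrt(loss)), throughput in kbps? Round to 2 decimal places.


Given: MSS = 1500 bytes, RTT = 20 ms, loss = 5%
RTT in seconds = 20 / 1000 = 0.02
Loss rate = 5% = 0.05
sqrt(loss) = sqrt(0.05) = 0.223606797750
Throughput (bytes/s) = 1500 / (0.02 * 0.223606797750) = 335410.1966
Throughput (kbps) = 335410.1966 * 8 / 1000 = 2683.281573 -> 2683.28 kbps (2 dp)

2683.28


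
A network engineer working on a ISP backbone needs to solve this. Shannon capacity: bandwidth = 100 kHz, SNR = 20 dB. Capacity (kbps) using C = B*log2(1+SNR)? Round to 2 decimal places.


Given: B = 100 kHz, SNR = 20 dB
SNR linear = 10^(20/10) = 100
1 + SNR = 101
log2(101) = 6.6582114828
C = 100 * 1000 * 6.6582114828 = 665821.1483 bps
C = 665.821148 kbps -> 665.82 kbps (2 dp)

665.82


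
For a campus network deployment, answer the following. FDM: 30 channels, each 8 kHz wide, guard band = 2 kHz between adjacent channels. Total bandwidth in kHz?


Given: 30 channels, 8 kHz each, guard = 2 kHz
Channel bandwidth = 30 * 8 = 240 kHz
Guard bands = 29 gaps * 2 kHz = 58 kHz
Total = 240 + 58 = 298 kHz

298


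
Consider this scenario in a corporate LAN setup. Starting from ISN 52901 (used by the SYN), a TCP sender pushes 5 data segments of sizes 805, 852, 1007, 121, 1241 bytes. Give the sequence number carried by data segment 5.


The SYN occupies sequence number ISN = 52901, so the first data byte is ISN + 1 = 52902.
SEQ of data segment i = (ISN + 1) + sum of payload sizes of segments 1..i-1.
Segment 1: SEQ = 52902, payload = 805 bytes
Segment 2: SEQ = 53707, payload = 852 bytes
Segment 3: SEQ = 54559, payload = 1007 bytes
Segment 4: SEQ = 55566, payload = 121 bytes
Segment 5: SEQ = 55687, payload = 1241 bytes
SEQ of segment 5 = 52902 + 805 + 852 + 1007 + 121 = 55687

55687


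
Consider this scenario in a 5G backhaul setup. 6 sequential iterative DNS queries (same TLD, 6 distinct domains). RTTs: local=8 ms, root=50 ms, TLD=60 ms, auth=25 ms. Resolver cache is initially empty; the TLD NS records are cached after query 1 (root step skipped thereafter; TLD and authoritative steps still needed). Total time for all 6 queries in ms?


Lookup 1 (cold cache): local + root + TLD + auth = 8 + 50 + 60 + 25 = 143 ms
Lookups 2..6 (TLD NS cached -> skip root; new domain -> still ask TLD and auth): local + TLD + auth = 8 + 60 + 25 = 93 ms each
Remaining 5 lookups: 5 * 93 = 465 ms
Total = 143 + 465 = 608 ms

608


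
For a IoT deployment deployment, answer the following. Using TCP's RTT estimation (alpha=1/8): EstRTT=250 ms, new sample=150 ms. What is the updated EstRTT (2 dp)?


Given: EstRTT = 250 ms, SampleRTT = 150 ms, alpha = 1/8
New EstRTT = (1 - alpha) * EstRTT + alpha * SampleRTT
(7/8) * 250 = 218.75
(1/8) * 150 = 18.75
New EstRTT = 218.75 + 18.75 = 237.5 ms -> 237.50 ms (2 dp)

237.50


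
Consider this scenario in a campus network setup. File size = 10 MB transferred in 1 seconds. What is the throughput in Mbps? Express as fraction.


Given: file = 10 MB, time = 1 s
File in Mb = 10 * 8 = 80 Mb
Throughput = 80 / 1 Mbps
Throughput = 80 Mbps

80


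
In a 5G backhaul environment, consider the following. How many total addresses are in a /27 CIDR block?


Given: CIDR prefix /27
Host bits = 32 - 27 = 5
Total addresses = 2^5 = 32

32


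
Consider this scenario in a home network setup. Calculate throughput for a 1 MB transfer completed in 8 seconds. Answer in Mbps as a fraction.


Given: file = 1 MB, time = 8 s
File in Mb = 1 * 8 = 8 Mb
Throughput = 8 / 8 Mbps
Throughput = 1 Mbps

1


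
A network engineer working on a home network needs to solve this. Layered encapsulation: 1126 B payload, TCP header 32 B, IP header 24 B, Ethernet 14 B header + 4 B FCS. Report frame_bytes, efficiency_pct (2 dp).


TCP segment = 1126 + 32 = 1158 B
IP packet = 1158 + 24 = 1182 B
Ethernet frame = 1182 + 14 + 4 = 1200 B
Efficiency = app / frame = 1126 / 1200 = 0.938333 = 93.8333% -> 93.83% (2 dp)

1200, 93.83


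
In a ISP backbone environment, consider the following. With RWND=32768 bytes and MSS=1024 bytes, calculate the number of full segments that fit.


Given: RWND = 32768 bytes, MSS = 1024 bytes
Full segments = floor(RWND / MSS)
Full segments = floor(32768 / 1024)
Full segments = floor(32.0) = 32

32


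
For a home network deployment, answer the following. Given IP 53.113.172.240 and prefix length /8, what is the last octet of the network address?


Given: IP = 53.113.172.240, prefix = /8
Subnet mask = 255.0.0.0
Last octet of IP: 240
Last octet of mask: 0
Network last octet = 240 AND 0 = 0

0


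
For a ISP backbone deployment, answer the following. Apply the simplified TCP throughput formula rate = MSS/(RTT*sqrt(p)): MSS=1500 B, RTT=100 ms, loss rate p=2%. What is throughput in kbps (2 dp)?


Given: MSS = 1500 bytes, RTT = 100 ms, loss = 2%
RTT in seconds = 100 / 1000 = 0.1
Loss rate = 2% = 0.02
sqrt(loss) = sqrt(0.02) = 0.141421356237
Throughput (bytes/s) = 1500 / (0.1 * 0.141421356237) = 106066.0172
Throughput (kbps) = 106066.0172 * 8 / 1000 = 848.528137 -> 848.53 kbps (2 dp)

848.53


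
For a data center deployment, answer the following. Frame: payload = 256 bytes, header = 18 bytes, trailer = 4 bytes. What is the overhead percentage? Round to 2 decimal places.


Given: payload = 256 B, header = 18 B, trailer = 4 B
Overhead bytes = header + trailer = 18 + 4 = 22
Total frame = payload + overhead = 256 + 22 = 278
Overhead % = 22 / 278 * 100 = 7.9137% -> 7.91% (2 dp)

7.91


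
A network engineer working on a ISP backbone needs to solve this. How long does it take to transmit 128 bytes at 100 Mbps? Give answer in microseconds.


Given: packet = 128 bytes, bandwidth = 100 Mbps
Packet in bits = 128 * 8 = 1024 bits
Bandwidth = 100 * 10^6 = 100000000 bps
Time = 1024 / 100000000 seconds
Time in us = 1024 * 10^6 / 100000000 = 10.24

10.24


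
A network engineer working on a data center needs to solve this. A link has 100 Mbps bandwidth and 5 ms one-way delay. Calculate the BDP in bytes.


Given: bandwidth = 100 Mbps, delay = 5 ms
BDP in bits = 100 * 10^6 * 5 / 1000
BDP in bits = 500000
BDP in bytes = 500000 / 8 = 62500

62500


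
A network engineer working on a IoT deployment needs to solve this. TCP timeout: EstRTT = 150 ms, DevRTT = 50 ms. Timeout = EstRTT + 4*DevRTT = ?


Given: EstRTT = 150 ms, DevRTT = 50 ms
Timeout = EstRTT + 4 * DevRTT
4 * DevRTT = 4 * 50 = 200
Timeout = 150 + 200 = 350 ms

350


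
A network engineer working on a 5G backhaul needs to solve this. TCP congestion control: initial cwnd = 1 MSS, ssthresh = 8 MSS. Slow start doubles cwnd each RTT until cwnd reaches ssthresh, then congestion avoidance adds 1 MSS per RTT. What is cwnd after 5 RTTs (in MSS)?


RTT 0: cwnd = 1 MSS (initial)
RTT 1: cwnd = 2 MSS (slow start, doubled)
RTT 2: cwnd = 4 MSS (slow start, doubled)
RTT 3: cwnd = 8 MSS (slow start, doubled)
RTT 4: cwnd = 9 MSS (congestion avoidance, +1)
RTT 5: cwnd = 10 MSS (congestion avoidance, +1)

10


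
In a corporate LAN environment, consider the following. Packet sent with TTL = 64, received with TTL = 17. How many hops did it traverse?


Given: initial TTL = 64, received TTL = 17
Hops = initial TTL - received TTL
Hops = 64 - 17 = 47

47


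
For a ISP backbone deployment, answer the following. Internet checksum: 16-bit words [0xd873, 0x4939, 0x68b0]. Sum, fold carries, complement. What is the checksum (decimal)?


Given words: [0xd873, 0x4939, 0x68b0]
Step 1: Sum all words
Raw sum = 55411 + 18745 + 26800 = 100956
Step 2: Fold carry: (35420 + 1) = 35421
One's complement = ~35421 & 0xFFFF = 30114

30114


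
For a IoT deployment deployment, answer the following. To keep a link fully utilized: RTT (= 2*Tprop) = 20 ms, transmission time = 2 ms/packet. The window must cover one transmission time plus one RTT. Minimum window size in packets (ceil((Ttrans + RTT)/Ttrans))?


Given: Ttrans = 2 ms, RTT = 20 ms (= 2 * Tprop, Tprop = 10 ms)
Time until first ACK returns = Ttrans + RTT = 2 + 20 = 22 ms
Need W * Ttrans >= Ttrans + RTT  ->  W >= (Ttrans + RTT) / Ttrans
(Ttrans + RTT) / Ttrans = 22 / 2 = 11
W_min = ceil(11) = 11

11


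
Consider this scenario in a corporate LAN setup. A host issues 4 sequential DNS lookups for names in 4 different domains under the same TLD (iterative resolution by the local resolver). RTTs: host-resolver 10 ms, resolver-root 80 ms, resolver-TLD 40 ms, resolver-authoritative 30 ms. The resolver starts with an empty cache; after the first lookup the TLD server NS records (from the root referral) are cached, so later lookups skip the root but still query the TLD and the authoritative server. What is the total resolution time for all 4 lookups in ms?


Lookup 1 (cold cache): local + root + TLD + auth = 10 + 80 + 40 + 30 = 160 ms
Lookups 2..4 (TLD NS cached -> skip root; new domain -> still ask TLD and auth): local + TLD + auth = 10 + 40 + 30 = 80 ms each
Remaining 3 lookups: 3 * 80 = 240 ms
Total = 160 + 240 = 400 ms

400


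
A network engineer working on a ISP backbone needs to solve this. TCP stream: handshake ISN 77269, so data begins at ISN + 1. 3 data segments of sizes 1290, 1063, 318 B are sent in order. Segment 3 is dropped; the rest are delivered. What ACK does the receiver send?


SYN uses sequence number 77269; first data byte = ISN + 1 = 77270.
Segment 1: SEQ = 77270, len = 1290 B, covers [77270, 78559]
Segment 2: SEQ = 78560, len = 1063 B, covers [78560, 79622]
Segment 3: SEQ = 79623, len = 318 B, covers [79623, 79940] [LOST]
In-order data received: bytes [77270, 79622] (segments 1..2).
Segment 3 missing -> gap begins at byte 79623.
Cumulative ACK = next expected in-order byte = 77270 + 1290 + 1063 = 79623

79623


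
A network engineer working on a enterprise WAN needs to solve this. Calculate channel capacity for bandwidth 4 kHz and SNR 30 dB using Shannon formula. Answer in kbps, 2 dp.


Given: B = 4 kHz, SNR = 30 dB
SNR linear = 10^(30/10) = 1000
1 + SNR = 1001
log2(1001) = 9.9672262588
C = 4 * 1000 * 9.9672262588 = 39868.9050 bps
C = 39.868905 kbps -> 39.87 kbps (2 dp)

39.87


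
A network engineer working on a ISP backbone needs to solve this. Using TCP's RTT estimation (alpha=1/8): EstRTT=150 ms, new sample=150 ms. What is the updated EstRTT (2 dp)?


Given: EstRTT = 150 ms, SampleRTT = 150 ms, alpha = 1/8
New EstRTT = (1 - alpha) * EstRTT + alpha * SampleRTT
(7/8) * 150 = 131.25
(1/8) * 150 = 18.75
New EstRTT = 131.25 + 18.75 = 150 ms -> 150.00 ms (2 dp)

150.00


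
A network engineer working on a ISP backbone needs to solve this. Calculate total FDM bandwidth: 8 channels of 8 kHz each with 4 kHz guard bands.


Given: 8 channels, 8 kHz each, guard = 4 kHz
Channel bandwidth = 8 * 8 = 64 kHz
Guard bands = 7 gaps * 4 kHz = 28 kHz
Total = 64 + 28 = 92 kHz

92


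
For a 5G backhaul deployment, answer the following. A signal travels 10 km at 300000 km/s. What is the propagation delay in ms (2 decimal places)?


Given: distance = 10 km, speed = 300000 km/s
Delay = distance / speed = 10 / 300000 seconds
Delay in ms = 10 * 1000 / 300000
Delay = 0.0333 ms
Rounded to 2 dp = 0.03 ms

0.03


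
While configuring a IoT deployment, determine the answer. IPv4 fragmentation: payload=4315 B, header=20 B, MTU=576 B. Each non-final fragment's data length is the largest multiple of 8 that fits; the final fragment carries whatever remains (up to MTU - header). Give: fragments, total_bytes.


Max data per non-final fragment = floor((MTU - header)/8)*8 = floor((576 - 20)/8)*8 = floor(556/8)*8 = 552 B
Final fragment needs no 8-byte alignment: it can carry up to MTU - header = 556 B
Non-final fragments needed = ceil((payload - 556) / 552) = ceil(3759/552) = ceil(6.8098) = 7
Number of fragments = 7 + 1 = 8
Fragment sizes (data): 7 * 552 B + 451 B (last, 451 <= 556 OK)
Total bytes sent = payload + n_frags * header = 4315 + 8*20 = 4315 + 160 = 4475 B

8, 4475


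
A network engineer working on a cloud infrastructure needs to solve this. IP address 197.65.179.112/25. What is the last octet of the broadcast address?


Given: IP = 197.65.179.112, prefix = /25
Host bits = 32 - 25 = 7
Network last octet = 112 AND mask = 0
Host part size = 2^7 - 1 = 127
Broadcast last octet = 0 OR 127 = 127

127


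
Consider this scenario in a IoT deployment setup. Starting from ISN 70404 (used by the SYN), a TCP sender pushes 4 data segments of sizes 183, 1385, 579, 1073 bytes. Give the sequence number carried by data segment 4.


The SYN occupies sequence number ISN = 70404, so the first data byte is ISN + 1 = 70405.
SEQ of data segment i = (ISN + 1) + sum of payload sizes of segments 1..i-1.
Segment 1: SEQ = 70405, payload = 183 bytes
Segment 2: SEQ = 70588, payload = 1385 bytes
Segment 3: SEQ = 71973, payload = 579 bytes
Segment 4: SEQ = 72552, payload = 1073 bytes
SEQ of segment 4 = 70405 + 183 + 1385 + 579 = 72552

72552


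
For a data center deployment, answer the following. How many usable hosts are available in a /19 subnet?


Given: subnet mask /19
Host bits = 32 - 19 = 13
Total addresses = 2^13 = 8192
Usable hosts = 8192 - 2 (network + broadcast) = 8190

8190


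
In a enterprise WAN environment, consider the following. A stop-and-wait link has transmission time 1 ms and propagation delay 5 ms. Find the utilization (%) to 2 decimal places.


Given: Ttrans = 1 ms, Tprop = 5 ms
RTT = 2 * Tprop = 2 * 5 = 10 ms
U = Ttrans / (Ttrans + RTT)
U = 1 / (1 + 10)
U = 1 / 11 = 0.090909
U% = 9.09%

9.09


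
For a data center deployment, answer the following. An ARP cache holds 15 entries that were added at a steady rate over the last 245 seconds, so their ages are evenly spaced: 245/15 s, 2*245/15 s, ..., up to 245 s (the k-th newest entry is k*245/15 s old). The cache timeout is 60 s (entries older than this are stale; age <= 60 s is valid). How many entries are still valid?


Ages are k * 245/15 s for k = 1..15 (spacing = 16.3333 s).
Entry k is valid iff k * 245/15 <= 60 iff k <= 15 * 60 / 245 = 3.6735
n_valid = floor(3.6735) = 3
(n_stale = 15 - 3 = 12)

3


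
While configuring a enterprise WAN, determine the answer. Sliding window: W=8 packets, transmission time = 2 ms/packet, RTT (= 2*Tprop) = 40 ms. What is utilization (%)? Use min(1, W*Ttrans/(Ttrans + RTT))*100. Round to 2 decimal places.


Given: W = 8, Ttrans = 2 ms, RTT = 40 ms (= 2 * Tprop, Tprop = 20 ms)
Cycle time = Ttrans + RTT = 2 + 40 = 42 ms (first packet sent until its ACK returns)
W * Ttrans = 8 * 2 = 16 ms of sending per cycle
W * Ttrans / (Ttrans + RTT) = 16 / 42 = 0.380952
U = min(1, 0.380952) = 0.380952
U% = 38.10%

38.10


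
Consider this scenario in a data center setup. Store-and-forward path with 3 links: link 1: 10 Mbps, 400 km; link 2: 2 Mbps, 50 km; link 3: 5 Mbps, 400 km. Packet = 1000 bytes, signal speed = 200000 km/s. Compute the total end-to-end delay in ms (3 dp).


Packet = 1000 bytes = 8000 bits. Store-and-forward: sum (t_trans + t_prop) per link.
Link 1: t_trans = 8000/(10*10^6) s = 0.8000 ms; t_prop = 400/200000 s = 2.0000 ms; subtotal = 2.8000 ms
Link 2: t_trans = 8000/(2*10^6) s = 4.0000 ms; t_prop = 50/200000 s = 0.2500 ms; subtotal = 4.2500 ms
Link 3: t_trans = 8000/(5*10^6) s = 1.6000 ms; t_prop = 400/200000 s = 2.0000 ms; subtotal = 3.6000 ms
End-to-end = 2.8000 + 4.2500 + 3.6000 = 10.6500 ms -> 10.650 ms (3 dp)

10.650


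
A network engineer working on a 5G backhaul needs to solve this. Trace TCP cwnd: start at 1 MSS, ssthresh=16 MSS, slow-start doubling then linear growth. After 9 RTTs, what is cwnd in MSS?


RTT 0: cwnd = 1 MSS (initial)
RTT 1: cwnd = 2 MSS (slow start, doubled)
RTT 2: cwnd = 4 MSS (slow start, doubled)
RTT 3: cwnd = 8 MSS (slow start, doubled)
RTT 4: cwnd = 16 MSS (slow start, doubled)
RTT 5: cwnd = 17 MSS (congestion avoidance, +1)
RTT 6: cwnd = 18 MSS (congestion avoidance, +1)
RTT 7: cwnd = 19 MSS (congestion avoidance, +1)
RTT 8: cwnd = 20 MSS (congestion avoidance, +1)
RTT 9: cwnd = 21 MSS (congestion avoidance, +1)

21


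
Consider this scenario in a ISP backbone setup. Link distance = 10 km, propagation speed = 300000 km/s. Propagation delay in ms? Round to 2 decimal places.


Given: distance = 10 km, speed = 300000 km/s
Delay = distance / speed = 10 / 300000 seconds
Delay in ms = 10 * 1000 / 300000
Delay = 0.0333 ms
Rounded to 2 dp = 0.03 ms

0.03


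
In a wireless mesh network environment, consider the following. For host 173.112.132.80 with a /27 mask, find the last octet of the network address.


Given: IP = 173.112.132.80, prefix = /27
Subnet mask = 255.255.255.224
Last octet of IP: 80
Last octet of mask: 224
Network last octet = 80 AND 224 = 64

64


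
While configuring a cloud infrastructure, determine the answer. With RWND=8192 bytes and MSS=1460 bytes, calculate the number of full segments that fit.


Given: RWND = 8192 bytes, MSS = 1460 bytes
Full segments = floor(RWND / MSS)
Full segments = floor(8192 / 1460)
Full segments = floor(5.611) = 5

5


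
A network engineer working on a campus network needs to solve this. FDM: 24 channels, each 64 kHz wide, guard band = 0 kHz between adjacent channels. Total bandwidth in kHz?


Given: 24 channels, 64 kHz each, guard = 0 kHz
Channel bandwidth = 24 * 64 = 1536 kHz
Guard bands = 23 gaps * 0 kHz = 0 kHz
Total = 1536 + 0 = 1536 kHz

1536


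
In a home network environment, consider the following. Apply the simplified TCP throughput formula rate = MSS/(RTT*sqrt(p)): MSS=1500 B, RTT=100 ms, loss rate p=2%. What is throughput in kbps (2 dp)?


Given: MSS = 1500 bytes, RTT = 100 ms, loss = 2%
RTT in seconds = 100 / 1000 = 0.1
Loss rate = 2% = 0.02
sqrt(loss) = sqrt(0.02) = 0.141421356237
Throughput (bytes/s) = 1500 / (0.1 * 0.141421356237) = 106066.0172
Throughput (kbps) = 106066.0172 * 8 / 1000 = 848.528137 -> 848.53 kbps (2 dp)

848.53


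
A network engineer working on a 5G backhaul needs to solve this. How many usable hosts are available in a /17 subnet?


Given: subnet mask /17
Host bits = 32 - 17 = 15
Total addresses = 2^15 = 32768
Usable hosts = 32768 - 2 (network + broadcast) = 32766

32766


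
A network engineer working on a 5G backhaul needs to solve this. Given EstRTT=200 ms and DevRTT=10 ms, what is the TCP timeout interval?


Given: EstRTT = 200 ms, DevRTT = 10 ms
Timeout = EstRTT + 4 * DevRTT
4 * DevRTT = 4 * 10 = 40
Timeout = 200 + 40 = 240 ms

240


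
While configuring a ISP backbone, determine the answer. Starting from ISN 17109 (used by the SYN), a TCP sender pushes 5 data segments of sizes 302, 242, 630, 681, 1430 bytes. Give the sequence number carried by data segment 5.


The SYN occupies sequence number ISN = 17109, so the first data byte is ISN + 1 = 17110.
SEQ of data segment i = (ISN + 1) + sum of payload sizes of segments 1..i-1.
Segment 1: SEQ = 17110, payload = 302 bytes
Segment 2: SEQ = 17412, payload = 242 bytes
Segment 3: SEQ = 17654, payload = 630 bytes
Segment 4: SEQ = 18284, payload = 681 bytes
Segment 5: SEQ = 18965, payload = 1430 bytes
SEQ of segment 5 = 17110 + 302 + 242 + 630 + 681 = 18965

18965


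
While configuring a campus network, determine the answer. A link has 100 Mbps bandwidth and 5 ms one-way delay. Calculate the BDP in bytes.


Given: bandwidth = 100 Mbps, delay = 5 ms
BDP in bits = 100 * 10^6 * 5 / 1000
BDP in bits = 500000
BDP in bytes = 500000 / 8 = 62500

62500


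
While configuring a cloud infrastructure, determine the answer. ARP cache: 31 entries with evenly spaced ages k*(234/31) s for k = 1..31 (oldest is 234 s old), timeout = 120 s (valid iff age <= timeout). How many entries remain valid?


Ages are k * 234/31 s for k = 1..31 (spacing = 7.5484 s).
Entry k is valid iff k * 234/31 <= 120 iff k <= 31 * 120 / 234 = 15.8974
n_valid = floor(15.8974) = 15
(n_stale = 31 - 15 = 16)

15


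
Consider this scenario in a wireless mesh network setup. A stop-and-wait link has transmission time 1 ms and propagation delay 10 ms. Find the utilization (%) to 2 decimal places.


Given: Ttrans = 1 ms, Tprop = 10 ms
RTT = 2 * Tprop = 2 * 10 = 20 ms
U = Ttrans / (Ttrans + RTT)
U = 1 / (1 + 20)
U = 1 / 21 = 0.047619
U% = 4.76%

4.76


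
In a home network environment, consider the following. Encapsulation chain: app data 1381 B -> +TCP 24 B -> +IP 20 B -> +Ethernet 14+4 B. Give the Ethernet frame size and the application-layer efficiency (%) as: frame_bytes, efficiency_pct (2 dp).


TCP segment = 1381 + 24 = 1405 B
IP packet = 1405 + 20 = 1425 B
Ethernet frame = 1425 + 14 + 4 = 1443 B
Efficiency = app / frame = 1381 / 1443 = 0.957034 = 95.7034% -> 95.70% (2 dp)

1443, 95.70


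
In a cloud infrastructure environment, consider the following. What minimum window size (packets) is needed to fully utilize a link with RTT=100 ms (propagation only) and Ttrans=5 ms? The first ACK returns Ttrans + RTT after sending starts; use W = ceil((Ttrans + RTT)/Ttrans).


Given: Ttrans = 5 ms, RTT = 100 ms (= 2 * Tprop, Tprop = 50 ms)
Time until first ACK returns = Ttrans + RTT = 5 + 100 = 105 ms
Need W * Ttrans >= Ttrans + RTT  ->  W >= (Ttrans + RTT) / Ttrans
(Ttrans + RTT) / Ttrans = 105 / 5 = 21
W_min = ceil(21) = 21

21


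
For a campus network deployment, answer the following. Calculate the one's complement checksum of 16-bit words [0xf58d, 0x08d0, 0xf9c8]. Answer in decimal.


Given words: [0xf58d, 0x08d0, 0xf9c8]
Step 1: Sum all words
Raw sum = 62861 + 2256 + 63944 = 129061
Step 2: Fold carry: (63525 + 1) = 63526
One's complement = ~63526 & 0xFFFF = 2009

2009


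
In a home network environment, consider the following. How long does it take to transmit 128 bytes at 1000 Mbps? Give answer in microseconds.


Given: packet = 128 bytes, bandwidth = 1000 Mbps
Packet in bits = 128 * 8 = 1024 bits
Bandwidth = 1000 * 10^6 = 1000000000 bps
Time = 1024 / 1000000000 seconds
Time in us = 1024 * 10^6 / 1000000000 = 1.024

1.024


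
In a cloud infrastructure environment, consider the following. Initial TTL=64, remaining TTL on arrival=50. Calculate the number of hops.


Given: initial TTL = 64, received TTL = 50
Hops = initial TTL - received TTL
Hops = 64 - 50 = 14

14


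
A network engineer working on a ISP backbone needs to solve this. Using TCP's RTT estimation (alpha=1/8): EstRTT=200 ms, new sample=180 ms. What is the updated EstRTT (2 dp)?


Given: EstRTT = 200 ms, SampleRTT = 180 ms, alpha = 1/8
New EstRTT = (1 - alpha) * EstRTT + alpha * SampleRTT
(7/8) * 200 = 175
(1/8) * 180 = 22.5
New EstRTT = 175 + 22.5 = 197.5 ms -> 197.50 ms (2 dp)

197.50
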